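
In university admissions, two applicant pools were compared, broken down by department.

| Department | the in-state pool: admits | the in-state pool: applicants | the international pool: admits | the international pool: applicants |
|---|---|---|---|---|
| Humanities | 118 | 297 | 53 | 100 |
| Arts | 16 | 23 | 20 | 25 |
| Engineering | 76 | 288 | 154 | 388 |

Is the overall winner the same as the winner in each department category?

Yes

Humanities: the in-state pool 118/297 = 39.7%, the international pool 53/100 = 53.0% → the international pool
Arts: the in-state pool 16/23 = 69.6%, the international pool 20/25 = 80.0% → the international pool
Engineering: the in-state pool 76/288 = 26.4%, the international pool 154/388 = 39.7% → the international pool
Overall: the in-state pool 210/608 = 34.5%, the international pool 227/513 = 44.2% → the international pool
The international pool wins overall and in every department group — no reversal.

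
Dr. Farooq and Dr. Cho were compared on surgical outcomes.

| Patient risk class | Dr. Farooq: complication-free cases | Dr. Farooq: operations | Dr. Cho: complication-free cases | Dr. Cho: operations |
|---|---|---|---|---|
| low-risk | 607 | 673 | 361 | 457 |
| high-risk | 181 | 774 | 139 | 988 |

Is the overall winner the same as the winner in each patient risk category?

Yes

Low-risk: Dr. Farooq 607/673 = 90.2%, Dr. Cho 361/457 = 79.0% → Dr. Farooq
High-risk: Dr. Farooq 181/774 = 23.4%, Dr. Cho 139/988 = 14.1% → Dr. Farooq
Overall: Dr. Farooq 788/1447 = 54.5%, Dr. Cho 500/1445 = 34.6% → Dr. Farooq
Dr. Farooq wins overall and in every patient risk group — no reversal.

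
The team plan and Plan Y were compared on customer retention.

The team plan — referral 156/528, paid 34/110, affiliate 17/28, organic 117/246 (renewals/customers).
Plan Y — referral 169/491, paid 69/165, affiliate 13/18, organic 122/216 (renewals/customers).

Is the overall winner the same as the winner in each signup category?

Referral: the team plan 156/528 = 29.5%, Plan Y 169/491 = 34.4% → Plan Y
Paid: the team plan 34/110 = 30.9%, Plan Y 69/165 = 41.8% → Plan Y
Affiliate: the team plan 17/28 = 60.7%, Plan Y 13/18 = 72.2% → Plan Y
Organic: the team plan 117/246 = 47.6%, Plan Y 122/216 = 56.5% → Plan Y
Overall: the team plan 324/912 = 35.5%, Plan Y 373/890 = 41.9% → Plan Y
Plan Y wins overall and in every signup group — no reversal.

Yes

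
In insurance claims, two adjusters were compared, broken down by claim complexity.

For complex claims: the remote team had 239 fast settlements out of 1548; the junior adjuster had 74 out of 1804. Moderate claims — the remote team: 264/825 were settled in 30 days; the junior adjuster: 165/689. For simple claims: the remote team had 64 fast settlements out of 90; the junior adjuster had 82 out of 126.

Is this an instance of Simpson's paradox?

No

Complex: the remote team 239/1548 = 15.4%, the junior adjuster 74/1804 = 4.1% → the remote team
Moderate: the remote team 264/825 = 32.0%, the junior adjuster 165/689 = 23.9% → the remote team
Simple: the remote team 64/90 = 71.1%, the junior adjuster 82/126 = 65.1% → the remote team
Overall: the remote team 567/2463 = 23.0%, the junior adjuster 321/2619 = 12.3% → the remote team
The remote team wins overall and in every claim group — no reversal.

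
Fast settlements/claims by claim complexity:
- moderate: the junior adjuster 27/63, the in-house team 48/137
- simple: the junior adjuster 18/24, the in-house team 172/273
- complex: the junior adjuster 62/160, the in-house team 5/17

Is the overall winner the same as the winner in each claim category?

Moderate: the junior adjuster 27/63 = 42.9%, the in-house team 48/137 = 35.0% → the junior adjuster
Simple: the junior adjuster 18/24 = 75.0%, the in-house team 172/273 = 63.0% → the junior adjuster
Complex: the junior adjuster 62/160 = 38.8%, the in-house team 5/17 = 29.4% → the junior adjuster
Overall: the junior adjuster 107/247 = 43.3%, the in-house team 225/427 = 52.7% → the in-house team
The junior adjuster wins each claim group but the in-house team wins overall — the comparison reverses. The junior adjuster's claims skew toward complex, which has a lower base rate.

No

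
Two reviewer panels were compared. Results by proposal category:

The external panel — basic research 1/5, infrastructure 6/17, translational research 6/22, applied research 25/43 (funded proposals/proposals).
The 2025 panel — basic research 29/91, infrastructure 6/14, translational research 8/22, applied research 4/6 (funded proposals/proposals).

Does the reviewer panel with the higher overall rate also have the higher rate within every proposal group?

Basic research: the external panel 1/5 = 20.0%, the 2025 panel 29/91 = 31.9% → the 2025 panel
Infrastructure: the external panel 6/17 = 35.3%, the 2025 panel 6/14 = 42.9% → the 2025 panel
Translational research: the external panel 6/22 = 27.3%, the 2025 panel 8/22 = 36.4% → the 2025 panel
Applied research: the external panel 25/43 = 58.1%, the 2025 panel 4/6 = 66.7% → the 2025 panel
Overall: the external panel 38/87 = 43.7%, the 2025 panel 47/133 = 35.3% → the external panel
The 2025 panel wins each proposal group but the external panel wins overall — the comparison reverses. The 2025 panel's proposals skew toward basic research, which has a lower base rate.

No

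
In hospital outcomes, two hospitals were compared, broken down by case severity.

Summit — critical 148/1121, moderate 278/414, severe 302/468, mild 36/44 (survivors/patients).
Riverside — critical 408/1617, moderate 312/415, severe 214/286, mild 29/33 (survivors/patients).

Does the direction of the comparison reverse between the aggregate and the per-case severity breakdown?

Critical: Summit 148/1121 = 13.2%, Riverside 408/1617 = 25.2% → Riverside
Moderate: Summit 278/414 = 67.1%, Riverside 312/415 = 75.2% → Riverside
Severe: Summit 302/468 = 64.5%, Riverside 214/286 = 74.8% → Riverside
Mild: Summit 36/44 = 81.8%, Riverside 29/33 = 87.9% → Riverside
Overall: Summit 764/2047 = 37.3%, Riverside 963/2351 = 41.0% → Riverside
Riverside wins overall and in every case group — no reversal.

No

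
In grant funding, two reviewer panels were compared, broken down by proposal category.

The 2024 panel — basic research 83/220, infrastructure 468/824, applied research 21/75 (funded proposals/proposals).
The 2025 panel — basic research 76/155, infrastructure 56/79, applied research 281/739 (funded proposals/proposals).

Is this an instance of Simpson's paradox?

Yes

Basic research: the 2024 panel 83/220 = 37.7%, the 2025 panel 76/155 = 49.0% → the 2025 panel
Infrastructure: the 2024 panel 468/824 = 56.8%, the 2025 panel 56/79 = 70.9% → the 2025 panel
Applied research: the 2024 panel 21/75 = 28.0%, the 2025 panel 281/739 = 38.0% → the 2025 panel
Overall: the 2024 panel 572/1119 = 51.1%, the 2025 panel 413/973 = 42.4% → the 2024 panel
The 2025 panel wins each proposal group but the 2024 panel wins overall — the comparison reverses. The 2025 panel's proposals skew toward applied research, which has a lower base rate.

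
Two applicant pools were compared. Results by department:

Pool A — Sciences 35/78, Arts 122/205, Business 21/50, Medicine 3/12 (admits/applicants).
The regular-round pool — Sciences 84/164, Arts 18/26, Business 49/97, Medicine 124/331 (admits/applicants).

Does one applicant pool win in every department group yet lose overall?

Sciences: Pool A 35/78 = 44.9%, the regular-round pool 84/164 = 51.2% → the regular-round pool
Arts: Pool A 122/205 = 59.5%, the regular-round pool 18/26 = 69.2% → the regular-round pool
Business: Pool A 21/50 = 42.0%, the regular-round pool 49/97 = 50.5% → the regular-round pool
Medicine: Pool A 3/12 = 25.0%, the regular-round pool 124/331 = 37.5% → the regular-round pool
Overall: Pool A 181/345 = 52.5%, the regular-round pool 275/618 = 44.5% → Pool A
The regular-round pool wins each department group but Pool A wins overall — the comparison reverses. The regular-round pool's applicants skew toward Medicine, which has a lower base rate.

Yes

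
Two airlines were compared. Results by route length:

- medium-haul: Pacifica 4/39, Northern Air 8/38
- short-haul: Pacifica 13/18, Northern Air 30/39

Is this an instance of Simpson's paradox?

No

Medium-haul: Pacifica 4/39 = 10.3%, Northern Air 8/38 = 21.1% → Northern Air
Short-haul: Pacifica 13/18 = 72.2%, Northern Air 30/39 = 76.9% → Northern Air
Overall: Pacifica 17/57 = 29.8%, Northern Air 38/77 = 49.4% → Northern Air
Northern Air wins overall and in every route group — no reversal.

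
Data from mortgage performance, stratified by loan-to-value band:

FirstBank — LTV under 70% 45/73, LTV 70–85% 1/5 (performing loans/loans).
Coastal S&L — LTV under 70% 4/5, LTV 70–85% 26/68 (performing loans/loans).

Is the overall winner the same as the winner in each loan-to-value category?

No

LTV under 70%: FirstBank 45/73 = 61.6%, Coastal S&L 4/5 = 80.0% → Coastal S&L
LTV 70–85%: FirstBank 1/5 = 20.0%, Coastal S&L 26/68 = 38.2% → Coastal S&L
Overall: FirstBank 46/78 = 59.0%, Coastal S&L 30/73 = 41.1% → FirstBank
Coastal S&L wins each loan-to-value group but FirstBank wins overall — the comparison reverses. Coastal S&L's loans skew toward LTV 70–85%, which has a lower base rate.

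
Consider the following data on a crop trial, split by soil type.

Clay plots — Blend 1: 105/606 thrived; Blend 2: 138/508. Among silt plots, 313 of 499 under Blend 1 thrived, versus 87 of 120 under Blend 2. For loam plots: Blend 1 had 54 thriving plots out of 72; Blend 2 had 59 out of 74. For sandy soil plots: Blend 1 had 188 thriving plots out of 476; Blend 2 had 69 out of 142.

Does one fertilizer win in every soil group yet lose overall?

Clay: Blend 1 105/606 = 17.3%, Blend 2 138/508 = 27.2% → Blend 2
Silt: Blend 1 313/499 = 62.7%, Blend 2 87/120 = 72.5% → Blend 2
Loam: Blend 1 54/72 = 75.0%, Blend 2 59/74 = 79.7% → Blend 2
Sandy soil: Blend 1 188/476 = 39.5%, Blend 2 69/142 = 48.6% → Blend 2
Overall: Blend 1 660/1653 = 39.9%, Blend 2 353/844 = 41.8% → Blend 2
Blend 2 wins overall and in every soil group — no reversal.

No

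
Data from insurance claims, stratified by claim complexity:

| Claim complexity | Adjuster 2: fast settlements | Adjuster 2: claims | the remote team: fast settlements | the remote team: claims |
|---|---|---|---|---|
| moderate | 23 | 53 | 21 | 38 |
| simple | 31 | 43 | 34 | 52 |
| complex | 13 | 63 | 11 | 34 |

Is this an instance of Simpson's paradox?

Moderate: Adjuster 2 23/53 = 43.4%, the remote team 21/38 = 55.3% → the remote team
Simple: Adjuster 2 31/43 = 72.1%, the remote team 34/52 = 65.4% → Adjuster 2
Complex: Adjuster 2 13/63 = 20.6%, the remote team 11/34 = 32.4% → the remote team
Overall: Adjuster 2 67/159 = 42.1%, the remote team 66/124 = 53.2% → the remote team
Neither sweeps: Adjuster 2 wins 1 of 3 groups, the remote team wins 2. The remote team wins overall but not every group — no Simpson reversal.

No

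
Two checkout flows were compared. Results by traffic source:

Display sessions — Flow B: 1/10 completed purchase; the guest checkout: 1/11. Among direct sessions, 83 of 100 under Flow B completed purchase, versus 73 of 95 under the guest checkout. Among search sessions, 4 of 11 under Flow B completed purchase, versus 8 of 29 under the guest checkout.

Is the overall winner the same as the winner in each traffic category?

Display: Flow B 1/10 = 10.0%, the guest checkout 1/11 = 9.1% → Flow B
Direct: Flow B 83/100 = 83.0%, the guest checkout 73/95 = 76.8% → Flow B
Search: Flow B 4/11 = 36.4%, the guest checkout 8/29 = 27.6% → Flow B
Overall: Flow B 88/121 = 72.7%, the guest checkout 82/135 = 60.7% → Flow B
Flow B wins overall and in every traffic group — no reversal.

Yes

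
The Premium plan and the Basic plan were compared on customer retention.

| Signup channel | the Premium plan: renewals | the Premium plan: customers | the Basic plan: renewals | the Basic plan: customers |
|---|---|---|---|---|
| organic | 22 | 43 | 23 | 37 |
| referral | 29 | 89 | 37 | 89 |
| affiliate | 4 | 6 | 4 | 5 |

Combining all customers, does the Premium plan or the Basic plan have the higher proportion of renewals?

Organic: the Premium plan 22/43 = 51.2%, the Basic plan 23/37 = 62.2% → the Basic plan
Referral: the Premium plan 29/89 = 32.6%, the Basic plan 37/89 = 41.6% → the Basic plan
Affiliate: the Premium plan 4/6 = 66.7%, the Basic plan 4/5 = 80.0% → the Basic plan
Overall: the Premium plan 55/138 = 39.9%, the Basic plan 64/131 = 48.9% → the Basic plan

the Basic plan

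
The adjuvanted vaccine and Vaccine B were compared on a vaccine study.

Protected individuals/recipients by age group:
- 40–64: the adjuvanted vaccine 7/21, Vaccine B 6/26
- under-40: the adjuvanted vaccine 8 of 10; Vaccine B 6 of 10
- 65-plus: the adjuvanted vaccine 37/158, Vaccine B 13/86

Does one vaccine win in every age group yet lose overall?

No

40–64: the adjuvanted vaccine 7/21 = 33.3%, Vaccine B 6/26 = 23.1% → the adjuvanted vaccine
Under-40: the adjuvanted vaccine 8/10 = 80.0%, Vaccine B 6/10 = 60.0% → the adjuvanted vaccine
65-plus: the adjuvanted vaccine 37/158 = 23.4%, Vaccine B 13/86 = 15.1% → the adjuvanted vaccine
Overall: the adjuvanted vaccine 52/189 = 27.5%, Vaccine B 25/122 = 20.5% → the adjuvanted vaccine
The adjuvanted vaccine wins overall and in every age group — no reversal.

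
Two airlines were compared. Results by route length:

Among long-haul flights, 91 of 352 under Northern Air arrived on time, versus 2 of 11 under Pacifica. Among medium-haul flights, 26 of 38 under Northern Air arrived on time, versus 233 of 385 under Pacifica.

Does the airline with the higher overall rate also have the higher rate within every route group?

No

Long-haul: Northern Air 91/352 = 25.9%, Pacifica 2/11 = 18.2% → Northern Air
Medium-haul: Northern Air 26/38 = 68.4%, Pacifica 233/385 = 60.5% → Northern Air
Overall: Northern Air 117/390 = 30.0%, Pacifica 235/396 = 59.3% → Pacifica
Northern Air wins each route group but Pacifica wins overall — the comparison reverses. Northern Air's flights skew toward long-haul, which has a lower base rate.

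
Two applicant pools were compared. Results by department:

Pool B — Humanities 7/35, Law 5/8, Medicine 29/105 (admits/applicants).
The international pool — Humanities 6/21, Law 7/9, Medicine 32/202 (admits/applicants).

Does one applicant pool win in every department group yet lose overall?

No

Humanities: Pool B 7/35 = 20.0%, the international pool 6/21 = 28.6% → the international pool
Law: Pool B 5/8 = 62.5%, the international pool 7/9 = 77.8% → the international pool
Medicine: Pool B 29/105 = 27.6%, the international pool 32/202 = 15.8% → Pool B
Overall: Pool B 41/148 = 27.7%, the international pool 45/232 = 19.4% → Pool B
Neither sweeps: Pool B wins 1 of 3 groups, the international pool wins 2. Pool B wins overall but not every group — no Simpson reversal.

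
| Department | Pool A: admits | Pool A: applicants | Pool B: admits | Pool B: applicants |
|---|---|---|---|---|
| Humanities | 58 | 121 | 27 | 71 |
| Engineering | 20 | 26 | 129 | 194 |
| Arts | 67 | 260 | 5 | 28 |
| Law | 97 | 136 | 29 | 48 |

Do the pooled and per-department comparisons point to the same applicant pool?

No

Humanities: Pool A 58/121 = 47.9%, Pool B 27/71 = 38.0% → Pool A
Engineering: Pool A 20/26 = 76.9%, Pool B 129/194 = 66.5% → Pool A
Arts: Pool A 67/260 = 25.8%, Pool B 5/28 = 17.9% → Pool A
Law: Pool A 97/136 = 71.3%, Pool B 29/48 = 60.4% → Pool A
Overall: Pool A 242/543 = 44.6%, Pool B 190/341 = 55.7% → Pool B
Pool A wins each department group but Pool B wins overall — the comparison reverses. Pool A's applicants skew toward Arts, which has a lower base rate.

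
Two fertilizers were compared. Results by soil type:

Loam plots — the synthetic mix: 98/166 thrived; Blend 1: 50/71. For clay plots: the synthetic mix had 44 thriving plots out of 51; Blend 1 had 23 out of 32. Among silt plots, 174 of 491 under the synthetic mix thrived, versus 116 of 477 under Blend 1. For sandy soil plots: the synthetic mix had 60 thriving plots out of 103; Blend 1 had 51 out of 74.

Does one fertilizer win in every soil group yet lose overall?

Loam: the synthetic mix 98/166 = 59.0%, Blend 1 50/71 = 70.4% → Blend 1
Clay: the synthetic mix 44/51 = 86.3%, Blend 1 23/32 = 71.9% → the synthetic mix
Silt: the synthetic mix 174/491 = 35.4%, Blend 1 116/477 = 24.3% → the synthetic mix
Sandy soil: the synthetic mix 60/103 = 58.3%, Blend 1 51/74 = 68.9% → Blend 1
Overall: the synthetic mix 376/811 = 46.4%, Blend 1 240/654 = 36.7% → the synthetic mix
Neither sweeps: the synthetic mix wins 2 of 4 groups, Blend 1 wins 2. The synthetic mix wins overall but not every group — no Simpson reversal.

No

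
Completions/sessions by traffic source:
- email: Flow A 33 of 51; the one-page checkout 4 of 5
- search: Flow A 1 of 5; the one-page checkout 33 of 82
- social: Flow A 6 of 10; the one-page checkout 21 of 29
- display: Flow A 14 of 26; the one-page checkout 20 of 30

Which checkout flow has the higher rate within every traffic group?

Email: Flow A 33/51 = 64.7%, the one-page checkout 4/5 = 80.0% → the one-page checkout
Search: Flow A 1/5 = 20.0%, the one-page checkout 33/82 = 40.2% → the one-page checkout
Social: Flow A 6/10 = 60.0%, the one-page checkout 21/29 = 72.4% → the one-page checkout
Display: Flow A 14/26 = 53.8%, the one-page checkout 20/30 = 66.7% → the one-page checkout
The one-page checkout has the higher rate in all 4 groups.

the one-page checkout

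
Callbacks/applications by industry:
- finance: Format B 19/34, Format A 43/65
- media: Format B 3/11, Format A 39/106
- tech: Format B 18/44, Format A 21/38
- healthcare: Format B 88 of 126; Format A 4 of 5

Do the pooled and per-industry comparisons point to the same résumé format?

Finance: Format B 19/34 = 55.9%, Format A 43/65 = 66.2% → Format A
Media: Format B 3/11 = 27.3%, Format A 39/106 = 36.8% → Format A
Tech: Format B 18/44 = 40.9%, Format A 21/38 = 55.3% → Format A
Healthcare: Format B 88/126 = 69.8%, Format A 4/5 = 80.0% → Format A
Overall: Format B 128/215 = 59.5%, Format A 107/214 = 50.0% → Format B
Format A wins each industry group but Format B wins overall — the comparison reverses. Format A's applications skew toward media, which has a lower base rate.

No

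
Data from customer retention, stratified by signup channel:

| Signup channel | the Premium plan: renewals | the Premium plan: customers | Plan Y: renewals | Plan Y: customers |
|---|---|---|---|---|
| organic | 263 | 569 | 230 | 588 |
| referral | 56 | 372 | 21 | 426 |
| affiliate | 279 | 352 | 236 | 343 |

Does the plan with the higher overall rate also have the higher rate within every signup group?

Yes

Organic: the Premium plan 263/569 = 46.2%, Plan Y 230/588 = 39.1% → the Premium plan
Referral: the Premium plan 56/372 = 15.1%, Plan Y 21/426 = 4.9% → the Premium plan
Affiliate: the Premium plan 279/352 = 79.3%, Plan Y 236/343 = 68.8% → the Premium plan
Overall: the Premium plan 598/1293 = 46.2%, Plan Y 487/1357 = 35.9% → the Premium plan
The Premium plan wins overall and in every signup group — no reversal.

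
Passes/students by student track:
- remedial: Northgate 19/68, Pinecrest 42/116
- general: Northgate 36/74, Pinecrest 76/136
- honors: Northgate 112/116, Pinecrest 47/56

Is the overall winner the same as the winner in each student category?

Remedial: Northgate 19/68 = 27.9%, Pinecrest 42/116 = 36.2% → Pinecrest
General: Northgate 36/74 = 48.6%, Pinecrest 76/136 = 55.9% → Pinecrest
Honors: Northgate 112/116 = 96.6%, Pinecrest 47/56 = 83.9% → Northgate
Overall: Northgate 167/258 = 64.7%, Pinecrest 165/308 = 53.6% → Northgate
Neither sweeps: Northgate wins 1 of 3 groups, Pinecrest wins 2. Northgate wins overall but not every group — no Simpson reversal.

No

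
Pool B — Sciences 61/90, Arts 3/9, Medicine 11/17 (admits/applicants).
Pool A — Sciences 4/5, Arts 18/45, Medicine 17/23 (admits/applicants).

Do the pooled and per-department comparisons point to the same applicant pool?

No

Sciences: Pool B 61/90 = 67.8%, Pool A 4/5 = 80.0% → Pool A
Arts: Pool B 3/9 = 33.3%, Pool A 18/45 = 40.0% → Pool A
Medicine: Pool B 11/17 = 64.7%, Pool A 17/23 = 73.9% → Pool A
Overall: Pool B 75/116 = 64.7%, Pool A 39/73 = 53.4% → Pool B
Pool A wins each department group but Pool B wins overall — the comparison reverses. Pool A's applicants skew toward Arts, which has a lower base rate.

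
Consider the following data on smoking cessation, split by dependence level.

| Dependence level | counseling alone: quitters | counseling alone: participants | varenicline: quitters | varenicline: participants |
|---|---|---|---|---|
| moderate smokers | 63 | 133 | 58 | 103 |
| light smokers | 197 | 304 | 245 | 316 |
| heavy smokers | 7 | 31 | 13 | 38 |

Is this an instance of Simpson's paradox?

No

Moderate smokers: counseling alone 63/133 = 47.4%, varenicline 58/103 = 56.3% → varenicline
Light smokers: counseling alone 197/304 = 64.8%, varenicline 245/316 = 77.5% → varenicline
Heavy smokers: counseling alone 7/31 = 22.6%, varenicline 13/38 = 34.2% → varenicline
Overall: counseling alone 267/468 = 57.1%, varenicline 316/457 = 69.1% → varenicline
Varenicline wins overall and in every dependence group — no reversal.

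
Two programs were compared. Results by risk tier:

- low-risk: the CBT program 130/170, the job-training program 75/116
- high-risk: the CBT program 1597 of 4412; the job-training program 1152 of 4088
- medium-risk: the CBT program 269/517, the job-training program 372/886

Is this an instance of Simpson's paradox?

Low-risk: the CBT program 130/170 = 76.5%, the job-training program 75/116 = 64.7% → the CBT program
High-risk: the CBT program 1597/4412 = 36.2%, the job-training program 1152/4088 = 28.2% → the CBT program
Medium-risk: the CBT program 269/517 = 52.0%, the job-training program 372/886 = 42.0% → the CBT program
Overall: the CBT program 1996/5099 = 39.1%, the job-training program 1599/5090 = 31.4% → the CBT program
The CBT program wins overall and in every risk group — no reversal.

No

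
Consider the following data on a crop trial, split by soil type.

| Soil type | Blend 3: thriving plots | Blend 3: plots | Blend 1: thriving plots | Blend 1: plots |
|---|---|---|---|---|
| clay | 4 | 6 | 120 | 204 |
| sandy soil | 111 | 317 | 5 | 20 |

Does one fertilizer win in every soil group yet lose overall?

Yes

Clay: Blend 3 4/6 = 66.7%, Blend 1 120/204 = 58.8% → Blend 3
Sandy soil: Blend 3 111/317 = 35.0%, Blend 1 5/20 = 25.0% → Blend 3
Overall: Blend 3 115/323 = 35.6%, Blend 1 125/224 = 55.8% → Blend 1
Blend 3 wins each soil group but Blend 1 wins overall — the comparison reverses. Blend 3's plots skew toward sandy soil, which has a lower base rate.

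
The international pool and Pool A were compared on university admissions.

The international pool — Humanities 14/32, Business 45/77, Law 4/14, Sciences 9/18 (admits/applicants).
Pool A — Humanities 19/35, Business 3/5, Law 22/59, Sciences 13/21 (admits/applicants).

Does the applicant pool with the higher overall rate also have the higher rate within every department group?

No

Humanities: the international pool 14/32 = 43.8%, Pool A 19/35 = 54.3% → Pool A
Business: the international pool 45/77 = 58.4%, Pool A 3/5 = 60.0% → Pool A
Law: the international pool 4/14 = 28.6%, Pool A 22/59 = 37.3% → Pool A
Sciences: the international pool 9/18 = 50.0%, Pool A 13/21 = 61.9% → Pool A
Overall: the international pool 72/141 = 51.1%, Pool A 57/120 = 47.5% → the international pool
Pool A wins each department group but the international pool wins overall — the comparison reverses. Pool A's applicants skew toward Law, which has a lower base rate.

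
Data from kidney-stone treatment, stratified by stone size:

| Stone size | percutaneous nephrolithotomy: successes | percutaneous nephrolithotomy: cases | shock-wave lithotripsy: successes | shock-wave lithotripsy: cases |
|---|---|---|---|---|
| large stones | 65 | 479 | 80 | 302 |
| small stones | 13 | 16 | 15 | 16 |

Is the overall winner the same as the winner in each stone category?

Yes

Large stones: percutaneous nephrolithotomy 65/479 = 13.6%, shock-wave lithotripsy 80/302 = 26.5% → shock-wave lithotripsy
Small stones: percutaneous nephrolithotomy 13/16 = 81.2%, shock-wave lithotripsy 15/16 = 93.8% → shock-wave lithotripsy
Overall: percutaneous nephrolithotomy 78/495 = 15.8%, shock-wave lithotripsy 95/318 = 29.9% → shock-wave lithotripsy
Shock-wave lithotripsy wins overall and in every stone group — no reversal.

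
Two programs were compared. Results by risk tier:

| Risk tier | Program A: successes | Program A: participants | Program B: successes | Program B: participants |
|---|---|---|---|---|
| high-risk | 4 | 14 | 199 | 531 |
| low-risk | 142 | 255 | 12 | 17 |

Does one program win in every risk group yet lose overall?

High-risk: Program A 4/14 = 28.6%, Program B 199/531 = 37.5% → Program B
Low-risk: Program A 142/255 = 55.7%, Program B 12/17 = 70.6% → Program B
Overall: Program A 146/269 = 54.3%, Program B 211/548 = 38.5% → Program A
Program B wins each risk group but Program A wins overall — the comparison reverses. Program B's participants skew toward high-risk, which has a lower base rate.

Yes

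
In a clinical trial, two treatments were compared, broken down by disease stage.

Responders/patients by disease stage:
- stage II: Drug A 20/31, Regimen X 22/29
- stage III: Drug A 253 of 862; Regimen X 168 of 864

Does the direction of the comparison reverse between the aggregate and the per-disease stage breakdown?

No

Stage II: Drug A 20/31 = 64.5%, Regimen X 22/29 = 75.9% → Regimen X
Stage III: Drug A 253/862 = 29.4%, Regimen X 168/864 = 19.4% → Drug A
Overall: Drug A 273/893 = 30.6%, Regimen X 190/893 = 21.3% → Drug A
Neither sweeps: Drug A wins 1 of 2 groups, Regimen X wins 1. Drug A wins overall but not every group — no Simpson reversal.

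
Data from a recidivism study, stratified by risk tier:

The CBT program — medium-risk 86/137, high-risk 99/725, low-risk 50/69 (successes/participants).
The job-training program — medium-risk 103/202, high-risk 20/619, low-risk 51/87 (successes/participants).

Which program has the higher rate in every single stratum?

Medium-risk: the CBT program 86/137 = 62.8%, the job-training program 103/202 = 51.0% → the CBT program
High-risk: the CBT program 99/725 = 13.7%, the job-training program 20/619 = 3.2% → the CBT program
Low-risk: the CBT program 50/69 = 72.5%, the job-training program 51/87 = 58.6% → the CBT program
The CBT program has the higher rate in all 3 groups.

the CBT program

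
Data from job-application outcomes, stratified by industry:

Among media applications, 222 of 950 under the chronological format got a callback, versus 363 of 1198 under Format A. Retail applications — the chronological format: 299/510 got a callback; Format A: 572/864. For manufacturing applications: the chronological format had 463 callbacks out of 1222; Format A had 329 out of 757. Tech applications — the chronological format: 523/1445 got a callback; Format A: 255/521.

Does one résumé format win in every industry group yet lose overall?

Media: the chronological format 222/950 = 23.4%, Format A 363/1198 = 30.3% → Format A
Retail: the chronological format 299/510 = 58.6%, Format A 572/864 = 66.2% → Format A
Manufacturing: the chronological format 463/1222 = 37.9%, Format A 329/757 = 43.5% → Format A
Tech: the chronological format 523/1445 = 36.2%, Format A 255/521 = 48.9% → Format A
Overall: the chronological format 1507/4127 = 36.5%, Format A 1519/3340 = 45.5% → Format A
Format A wins overall and in every industry group — no reversal.

No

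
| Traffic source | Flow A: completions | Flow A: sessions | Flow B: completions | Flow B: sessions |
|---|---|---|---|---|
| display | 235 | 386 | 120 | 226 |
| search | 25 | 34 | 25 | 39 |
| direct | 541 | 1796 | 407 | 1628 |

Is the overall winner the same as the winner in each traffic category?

Yes

Display: Flow A 235/386 = 60.9%, Flow B 120/226 = 53.1% → Flow A
Search: Flow A 25/34 = 73.5%, Flow B 25/39 = 64.1% → Flow A
Direct: Flow A 541/1796 = 30.1%, Flow B 407/1628 = 25.0% → Flow A
Overall: Flow A 801/2216 = 36.1%, Flow B 552/1893 = 29.2% → Flow A
Flow A wins overall and in every traffic group — no reversal.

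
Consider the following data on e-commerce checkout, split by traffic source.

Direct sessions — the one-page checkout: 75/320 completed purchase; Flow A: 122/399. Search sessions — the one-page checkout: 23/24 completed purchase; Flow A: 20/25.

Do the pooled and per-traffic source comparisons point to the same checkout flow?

Direct: the one-page checkout 75/320 = 23.4%, Flow A 122/399 = 30.6% → Flow A
Search: the one-page checkout 23/24 = 95.8%, Flow A 20/25 = 80.0% → the one-page checkout
Overall: the one-page checkout 98/344 = 28.5%, Flow A 142/424 = 33.5% → Flow A
Neither sweeps: the one-page checkout wins 1 of 2 groups, Flow A wins 1. Flow A wins overall but not every group — no Simpson reversal.

No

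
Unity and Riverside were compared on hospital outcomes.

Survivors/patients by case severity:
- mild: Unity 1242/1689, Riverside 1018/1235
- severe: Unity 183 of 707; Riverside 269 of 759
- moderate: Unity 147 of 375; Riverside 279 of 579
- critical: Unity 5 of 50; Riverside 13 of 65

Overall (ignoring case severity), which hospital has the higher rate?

Mild: Unity 1242/1689 = 73.5%, Riverside 1018/1235 = 82.4% → Riverside
Severe: Unity 183/707 = 25.9%, Riverside 269/759 = 35.4% → Riverside
Moderate: Unity 147/375 = 39.2%, Riverside 279/579 = 48.2% → Riverside
Critical: Unity 5/50 = 10.0%, Riverside 13/65 = 20.0% → Riverside
Overall: Unity 1577/2821 = 55.9%, Riverside 1579/2638 = 59.9% → Riverside

Riverside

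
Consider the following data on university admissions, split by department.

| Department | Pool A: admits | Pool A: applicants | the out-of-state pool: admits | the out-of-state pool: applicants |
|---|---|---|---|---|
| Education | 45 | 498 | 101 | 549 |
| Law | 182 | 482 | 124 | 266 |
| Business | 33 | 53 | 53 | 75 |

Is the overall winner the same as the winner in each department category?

Yes

Education: Pool A 45/498 = 9.0%, the out-of-state pool 101/549 = 18.4% → the out-of-state pool
Law: Pool A 182/482 = 37.8%, the out-of-state pool 124/266 = 46.6% → the out-of-state pool
Business: Pool A 33/53 = 62.3%, the out-of-state pool 53/75 = 70.7% → the out-of-state pool
Overall: Pool A 260/1033 = 25.2%, the out-of-state pool 278/890 = 31.2% → the out-of-state pool
The out-of-state pool wins overall and in every department group — no reversal.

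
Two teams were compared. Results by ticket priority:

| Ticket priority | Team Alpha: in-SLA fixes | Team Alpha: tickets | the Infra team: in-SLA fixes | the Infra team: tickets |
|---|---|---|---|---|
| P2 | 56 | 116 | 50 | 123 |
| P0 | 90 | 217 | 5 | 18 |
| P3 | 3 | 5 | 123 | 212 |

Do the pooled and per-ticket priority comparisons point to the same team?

No

P2: Team Alpha 56/116 = 48.3%, the Infra team 50/123 = 40.7% → Team Alpha
P0: Team Alpha 90/217 = 41.5%, the Infra team 5/18 = 27.8% → Team Alpha
P3: Team Alpha 3/5 = 60.0%, the Infra team 123/212 = 58.0% → Team Alpha
Overall: Team Alpha 149/338 = 44.1%, the Infra team 178/353 = 50.4% → the Infra team
Team Alpha wins each ticket group but the Infra team wins overall — the comparison reverses. Team Alpha's tickets skew toward P0, which has a lower base rate.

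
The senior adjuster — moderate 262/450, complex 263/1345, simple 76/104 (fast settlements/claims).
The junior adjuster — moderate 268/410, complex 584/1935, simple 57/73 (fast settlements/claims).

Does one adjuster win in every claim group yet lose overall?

Moderate: the senior adjuster 262/450 = 58.2%, the junior adjuster 268/410 = 65.4% → the junior adjuster
Complex: the senior adjuster 263/1345 = 19.6%, the junior adjuster 584/1935 = 30.2% → the junior adjuster
Simple: the senior adjuster 76/104 = 73.1%, the junior adjuster 57/73 = 78.1% → the junior adjuster
Overall: the senior adjuster 601/1899 = 31.6%, the junior adjuster 909/2418 = 37.6% → the junior adjuster
The junior adjuster wins overall and in every claim group — no reversal.

No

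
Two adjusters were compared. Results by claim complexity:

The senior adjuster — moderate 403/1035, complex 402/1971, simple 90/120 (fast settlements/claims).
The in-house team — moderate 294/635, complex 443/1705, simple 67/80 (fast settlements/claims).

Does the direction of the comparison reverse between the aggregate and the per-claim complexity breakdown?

No

Moderate: the senior adjuster 403/1035 = 38.9%, the in-house team 294/635 = 46.3% → the in-house team
Complex: the senior adjuster 402/1971 = 20.4%, the in-house team 443/1705 = 26.0% → the in-house team
Simple: the senior adjuster 90/120 = 75.0%, the in-house team 67/80 = 83.8% → the in-house team
Overall: the senior adjuster 895/3126 = 28.6%, the in-house team 804/2420 = 33.2% → the in-house team
The in-house team wins overall and in every claim group — no reversal.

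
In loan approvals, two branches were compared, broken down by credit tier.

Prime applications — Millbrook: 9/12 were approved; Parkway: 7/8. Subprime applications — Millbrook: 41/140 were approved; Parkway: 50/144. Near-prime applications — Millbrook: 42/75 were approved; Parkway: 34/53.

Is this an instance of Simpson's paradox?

No

Prime: Millbrook 9/12 = 75.0%, Parkway 7/8 = 87.5% → Parkway
Subprime: Millbrook 41/140 = 29.3%, Parkway 50/144 = 34.7% → Parkway
Near-prime: Millbrook 42/75 = 56.0%, Parkway 34/53 = 64.2% → Parkway
Overall: Millbrook 92/227 = 40.5%, Parkway 91/205 = 44.4% → Parkway
Parkway wins overall and in every credit group — no reversal.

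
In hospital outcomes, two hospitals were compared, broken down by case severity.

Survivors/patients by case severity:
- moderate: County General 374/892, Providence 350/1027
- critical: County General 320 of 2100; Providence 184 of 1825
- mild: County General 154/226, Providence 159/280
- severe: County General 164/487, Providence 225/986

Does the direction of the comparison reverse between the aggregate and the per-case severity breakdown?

No

Moderate: County General 374/892 = 41.9%, Providence 350/1027 = 34.1% → County General
Critical: County General 320/2100 = 15.2%, Providence 184/1825 = 10.1% → County General
Mild: County General 154/226 = 68.1%, Providence 159/280 = 56.8% → County General
Severe: County General 164/487 = 33.7%, Providence 225/986 = 22.8% → County General
Overall: County General 1012/3705 = 27.3%, Providence 918/4118 = 22.3% → County General
County General wins overall and in every case group — no reversal.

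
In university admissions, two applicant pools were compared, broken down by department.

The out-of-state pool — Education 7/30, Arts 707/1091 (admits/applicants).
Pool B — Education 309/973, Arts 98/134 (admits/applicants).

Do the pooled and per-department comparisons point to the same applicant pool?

No

Education: the out-of-state pool 7/30 = 23.3%, Pool B 309/973 = 31.8% → Pool B
Arts: the out-of-state pool 707/1091 = 64.8%, Pool B 98/134 = 73.1% → Pool B
Overall: the out-of-state pool 714/1121 = 63.7%, Pool B 407/1107 = 36.8% → the out-of-state pool
Pool B wins each department group but the out-of-state pool wins overall — the comparison reverses. Pool B's applicants skew toward Education, which has a lower base rate.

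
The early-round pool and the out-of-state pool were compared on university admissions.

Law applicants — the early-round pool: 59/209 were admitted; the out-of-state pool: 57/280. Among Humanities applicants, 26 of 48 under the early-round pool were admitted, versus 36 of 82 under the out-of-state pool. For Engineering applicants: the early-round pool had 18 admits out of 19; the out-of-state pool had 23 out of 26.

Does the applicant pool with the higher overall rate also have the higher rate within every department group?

Law: the early-round pool 59/209 = 28.2%, the out-of-state pool 57/280 = 20.4% → the early-round pool
Humanities: the early-round pool 26/48 = 54.2%, the out-of-state pool 36/82 = 43.9% → the early-round pool
Engineering: the early-round pool 18/19 = 94.7%, the out-of-state pool 23/26 = 88.5% → the early-round pool
Overall: the early-round pool 103/276 = 37.3%, the out-of-state pool 116/388 = 29.9% → the early-round pool
The early-round pool wins overall and in every department group — no reversal.

Yes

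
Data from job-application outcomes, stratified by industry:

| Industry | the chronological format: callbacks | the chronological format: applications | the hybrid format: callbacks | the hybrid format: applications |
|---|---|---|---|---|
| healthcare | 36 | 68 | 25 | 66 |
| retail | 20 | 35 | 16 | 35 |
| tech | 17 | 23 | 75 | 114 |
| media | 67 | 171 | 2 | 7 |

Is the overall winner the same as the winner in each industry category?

Healthcare: the chronological format 36/68 = 52.9%, the hybrid format 25/66 = 37.9% → the chronological format
Retail: the chronological format 20/35 = 57.1%, the hybrid format 16/35 = 45.7% → the chronological format
Tech: the chronological format 17/23 = 73.9%, the hybrid format 75/114 = 65.8% → the chronological format
Media: the chronological format 67/171 = 39.2%, the hybrid format 2/7 = 28.6% → the chronological format
Overall: the chronological format 140/297 = 47.1%, the hybrid format 118/222 = 53.2% → the hybrid format
The chronological format wins each industry group but the hybrid format wins overall — the comparison reverses. The chronological format's applications skew toward media, which has a lower base rate.

No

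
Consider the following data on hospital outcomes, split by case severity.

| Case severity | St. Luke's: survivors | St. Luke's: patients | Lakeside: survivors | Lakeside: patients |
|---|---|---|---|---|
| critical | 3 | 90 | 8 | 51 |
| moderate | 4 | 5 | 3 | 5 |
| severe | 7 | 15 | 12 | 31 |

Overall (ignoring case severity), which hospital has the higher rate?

Critical: St. Luke's 3/90 = 3.3%, Lakeside 8/51 = 15.7% → Lakeside
Moderate: St. Luke's 4/5 = 80.0%, Lakeside 3/5 = 60.0% → St. Luke's
Severe: St. Luke's 7/15 = 46.7%, Lakeside 12/31 = 38.7% → St. Luke's
Overall: St. Luke's 14/110 = 12.7%, Lakeside 23/87 = 26.4% → Lakeside
(Neither sweeps every case group, but Lakeside has the higher pooled rate.)

Lakeside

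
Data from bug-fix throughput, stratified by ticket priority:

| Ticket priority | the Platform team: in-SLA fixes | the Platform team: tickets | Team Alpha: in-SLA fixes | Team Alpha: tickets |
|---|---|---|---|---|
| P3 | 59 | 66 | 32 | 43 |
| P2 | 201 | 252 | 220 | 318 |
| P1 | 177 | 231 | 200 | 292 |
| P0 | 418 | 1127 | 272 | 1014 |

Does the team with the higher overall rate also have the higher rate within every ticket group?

P3: the Platform team 59/66 = 89.4%, Team Alpha 32/43 = 74.4% → the Platform team
P2: the Platform team 201/252 = 79.8%, Team Alpha 220/318 = 69.2% → the Platform team
P1: the Platform team 177/231 = 76.6%, Team Alpha 200/292 = 68.5% → the Platform team
P0: the Platform team 418/1127 = 37.1%, Team Alpha 272/1014 = 26.8% → the Platform team
Overall: the Platform team 855/1676 = 51.0%, Team Alpha 724/1667 = 43.4% → the Platform team
The Platform team wins overall and in every ticket group — no reversal.

Yes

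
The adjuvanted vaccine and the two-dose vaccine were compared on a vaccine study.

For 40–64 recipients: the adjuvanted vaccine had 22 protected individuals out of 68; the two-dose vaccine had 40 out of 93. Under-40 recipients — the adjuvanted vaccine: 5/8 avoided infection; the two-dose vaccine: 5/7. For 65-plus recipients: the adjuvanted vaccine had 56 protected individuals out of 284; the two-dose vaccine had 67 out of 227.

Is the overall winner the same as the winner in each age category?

40–64: the adjuvanted vaccine 22/68 = 32.4%, the two-dose vaccine 40/93 = 43.0% → the two-dose vaccine
Under-40: the adjuvanted vaccine 5/8 = 62.5%, the two-dose vaccine 5/7 = 71.4% → the two-dose vaccine
65-plus: the adjuvanted vaccine 56/284 = 19.7%, the two-dose vaccine 67/227 = 29.5% → the two-dose vaccine
Overall: the adjuvanted vaccine 83/360 = 23.1%, the two-dose vaccine 112/327 = 34.3% → the two-dose vaccine
The two-dose vaccine wins overall and in every age group — no reversal.

Yes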